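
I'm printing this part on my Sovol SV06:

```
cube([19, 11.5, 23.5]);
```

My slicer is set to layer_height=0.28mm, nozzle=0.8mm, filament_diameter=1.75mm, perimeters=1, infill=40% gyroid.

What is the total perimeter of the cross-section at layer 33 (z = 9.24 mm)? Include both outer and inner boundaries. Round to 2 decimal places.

61.00 mm

At z = 9.24 mm: the cube is present — its section is the full 19×11.5 rectangle (perimeter 61.00 mm). Overall, the cross-section is a single solid region. Total boundary length (outer) = 61.00 mm.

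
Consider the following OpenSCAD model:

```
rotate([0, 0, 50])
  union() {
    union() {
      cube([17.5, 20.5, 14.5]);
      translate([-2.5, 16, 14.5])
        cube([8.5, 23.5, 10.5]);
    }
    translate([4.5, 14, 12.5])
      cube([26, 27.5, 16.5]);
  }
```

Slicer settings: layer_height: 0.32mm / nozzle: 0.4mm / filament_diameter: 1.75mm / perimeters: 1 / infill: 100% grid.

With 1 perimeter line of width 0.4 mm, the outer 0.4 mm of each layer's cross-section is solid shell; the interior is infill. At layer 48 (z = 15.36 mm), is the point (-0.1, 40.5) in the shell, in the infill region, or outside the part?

outside

At z = 15.36 mm: the cube is not intersected at this z (z outside [0, 14.5]); the cube at (-2.5, 16) is present — its section is the full 8.5×23.5 rectangle; Taking the union: only the 8.5×23.5 cube at (-2.5, 16) is present, so the union is just that shape — 1 connected region; the cube at (4.5, 14) (footprint 26×27.5) is included at this height; Combining (union): the regions partially overlap (shared area 35.25 mm²), so overlapping operands fuse into one piece — 1 connected region; (rotated 50° about Z; rotation is an isometry so areas/perimeters/island counts are preserved). Overall, the cross-section is a single solid region. Undo the 50° rotation: the query point maps to (30.961, 26.110) in the un-rotated model frame. The nearest boundary edge runs (30.50, 41.50)→(30.50, 14.00); distance from the point to it = 0.46 mm. The point is not inside any of the regions above, so it lies outside the cross-section (0.46 mm from the nearest boundary).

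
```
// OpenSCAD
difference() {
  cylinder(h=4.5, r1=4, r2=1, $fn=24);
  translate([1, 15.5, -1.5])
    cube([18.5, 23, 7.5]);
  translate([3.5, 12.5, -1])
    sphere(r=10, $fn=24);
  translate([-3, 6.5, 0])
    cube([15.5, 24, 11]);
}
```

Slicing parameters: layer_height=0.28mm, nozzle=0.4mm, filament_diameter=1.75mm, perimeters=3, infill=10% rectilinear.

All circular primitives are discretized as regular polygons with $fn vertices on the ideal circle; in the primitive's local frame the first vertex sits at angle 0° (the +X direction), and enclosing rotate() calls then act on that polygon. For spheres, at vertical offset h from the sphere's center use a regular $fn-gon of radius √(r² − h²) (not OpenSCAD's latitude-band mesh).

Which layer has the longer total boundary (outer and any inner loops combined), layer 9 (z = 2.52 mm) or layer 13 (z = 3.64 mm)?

Layer 9 (z = 2.52): the cone contributes a regular 24-gon of circumradius 2.320 (interpolated between r1=4 and r2=1 at t=0.560) (perimeter = 2·24·2.320·sin(180°/24) = 14.54 mm); the 18.5×23 cube at (1, 15.5) contributes its full rectangle (perimeter 83.00 mm); the sphere at (3.5, 12.5): section is a regular 24-gon, circumradius = √(r²−h²) = √(10²−3.52²) = 9.360 (perimeter = 2·24·9.360·sin(180°/24) = 58.64 mm); the cube at (-3, 6.5) is present — its section is the full 15.5×24 rectangle (perimeter 79.00 mm); Subtracting the remaining from the first: starting from the cone, the 18.5×23 cube at (1, 15.5) misses the remaining region (no effect); the r=10 sphere at (3.5, 12.5) misses the remaining region (no effect); the 15.5×24 cube at (-3, 6.5) misses the remaining region (no effect) — boundary = 14.54 mm. So its perimeter = 14.54 mm. Layer 13 (z = 3.64): the cone: at t=0.809 of its height the radius interpolates to r₁+(r₂−r₁)t = 1.573, giving a regular 24-gon of that circumradius (perimeter = 2·24·1.573·sin(180°/24) = 9.86 mm); the 18.5×23 cube at (1, 15.5) contributes its full rectangle (perimeter 83.00 mm); the r=10 sphere at (3.5, 12.5) slices to a regular 24-gon of circumradius 8.858 (√(r²−h²) with h=4.64 from center) (perimeter = 2·24·8.858·sin(180°/24) = 55.50 mm); the 15.5×24 cube at (-3, 6.5) contributes its full rectangle (perimeter 79.00 mm); After the difference (first − rest): starting from the cone, the 18.5×23 cube at (1, 15.5) misses the remaining region (no effect); the r=10 sphere at (3.5, 12.5) misses the remaining region (no effect); the 15.5×24 cube at (-3, 6.5) misses the remaining region (no effect) — boundary = 9.86 mm. So its perimeter = 9.86 mm. Layer 9 is larger (14.54 vs 9.86 mm).

layer 9 (z = 2.52 mm)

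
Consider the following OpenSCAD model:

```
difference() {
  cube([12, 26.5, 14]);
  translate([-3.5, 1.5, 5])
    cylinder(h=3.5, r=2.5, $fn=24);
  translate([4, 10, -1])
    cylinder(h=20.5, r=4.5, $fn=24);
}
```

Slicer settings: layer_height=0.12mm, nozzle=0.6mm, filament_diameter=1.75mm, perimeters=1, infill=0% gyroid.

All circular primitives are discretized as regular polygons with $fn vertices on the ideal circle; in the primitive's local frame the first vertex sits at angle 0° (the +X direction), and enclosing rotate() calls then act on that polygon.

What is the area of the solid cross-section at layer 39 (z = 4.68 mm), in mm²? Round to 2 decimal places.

256.38 mm²

At z = 4.68 mm: the 12×26.5 cube contributes its full rectangle (area 318.00 mm²); the cylinder at (-3.5, 1.5) is absent (z outside [5, 8.5]); the cylinder at (4, 10): section is a regular 24-gon, circumradius r=4.5 (area = (24/2)·4.500²·sin(360°/24) = 62.89 mm²); Taking the first minus the rest: starting from the 12×26.5 cube (318.00 mm²), the r=4.5 cylinder at (4, 10) partially overlaps it — only the 61.62 mm² overlap (of its 62.89 mm²) is removed, clipping the outline — area = 256.38 mm². Overall, the cross-section is a single solid region. Net area = 256.38 mm².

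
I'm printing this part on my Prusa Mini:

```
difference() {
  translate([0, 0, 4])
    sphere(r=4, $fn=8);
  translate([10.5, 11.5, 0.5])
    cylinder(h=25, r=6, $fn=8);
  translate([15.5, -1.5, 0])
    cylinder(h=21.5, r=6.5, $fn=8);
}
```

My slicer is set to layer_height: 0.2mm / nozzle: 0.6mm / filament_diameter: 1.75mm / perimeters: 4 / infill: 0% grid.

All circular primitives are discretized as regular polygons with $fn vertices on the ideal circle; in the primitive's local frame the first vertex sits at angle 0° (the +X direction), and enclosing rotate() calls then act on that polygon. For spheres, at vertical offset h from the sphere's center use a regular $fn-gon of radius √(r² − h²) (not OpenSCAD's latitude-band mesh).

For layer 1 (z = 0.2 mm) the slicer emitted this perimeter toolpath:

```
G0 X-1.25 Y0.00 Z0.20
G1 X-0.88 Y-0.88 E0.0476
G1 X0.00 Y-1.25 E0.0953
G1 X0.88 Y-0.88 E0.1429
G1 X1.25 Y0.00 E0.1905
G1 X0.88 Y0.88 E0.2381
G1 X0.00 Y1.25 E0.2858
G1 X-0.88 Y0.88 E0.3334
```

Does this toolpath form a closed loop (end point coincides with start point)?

no

Start point (G0): (-1.25, 0.00). End point (last G1): the path does not return to the start — open.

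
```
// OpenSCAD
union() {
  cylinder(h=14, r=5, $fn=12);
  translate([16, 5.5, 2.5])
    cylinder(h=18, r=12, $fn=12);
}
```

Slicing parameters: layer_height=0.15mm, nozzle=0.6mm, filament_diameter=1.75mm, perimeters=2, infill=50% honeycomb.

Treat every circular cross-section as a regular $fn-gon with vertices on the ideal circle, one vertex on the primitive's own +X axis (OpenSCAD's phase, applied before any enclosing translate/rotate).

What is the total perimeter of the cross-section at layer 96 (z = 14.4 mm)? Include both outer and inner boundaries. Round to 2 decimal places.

At z = 14.4 mm: the cylinder does not reach this height (z outside [0, 14]); the cylinder at (16, 5.5): section is a regular 12-gon, circumradius r=12 (perimeter = 2·12·12.000·sin(180°/12) = 74.54 mm); Merging all regions: only the r=12 cylinder at (16, 5.5) is present, so the union is just that shape — boundary = 74.54 mm. Overall, the cross-section is a single solid region. Total boundary length (outer) = 74.54 mm.

74.54 mm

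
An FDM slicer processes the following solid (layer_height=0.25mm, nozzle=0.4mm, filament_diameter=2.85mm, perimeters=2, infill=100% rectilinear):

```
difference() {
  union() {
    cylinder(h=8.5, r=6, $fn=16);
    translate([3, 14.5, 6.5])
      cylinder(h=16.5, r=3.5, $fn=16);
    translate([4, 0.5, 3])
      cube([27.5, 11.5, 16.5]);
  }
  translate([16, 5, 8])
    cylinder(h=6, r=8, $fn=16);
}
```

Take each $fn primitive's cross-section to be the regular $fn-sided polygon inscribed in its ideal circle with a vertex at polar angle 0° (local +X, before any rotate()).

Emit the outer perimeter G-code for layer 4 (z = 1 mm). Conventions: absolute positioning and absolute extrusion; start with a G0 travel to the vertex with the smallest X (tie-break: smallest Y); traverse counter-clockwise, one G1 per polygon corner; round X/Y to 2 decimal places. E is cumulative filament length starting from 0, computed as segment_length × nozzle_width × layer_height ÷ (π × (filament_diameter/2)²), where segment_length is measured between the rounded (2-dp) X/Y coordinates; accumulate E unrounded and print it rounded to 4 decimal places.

G0 X-6.00 Y0.00 Z1.00
G1 X-5.54 Y-2.30 E0.0368
G1 X-4.24 Y-4.24 E0.0734
G1 X-2.30 Y-5.54 E0.1100
G1 X0.00 Y-6.00 E0.1467
G1 X2.30 Y-5.54 E0.1835
G1 X4.24 Y-4.24 E0.2201
G1 X5.54 Y-2.30 E0.2567
G1 X6.00 Y0.00 E0.2935
G1 X5.54 Y2.30 E0.3303
G1 X4.24 Y4.24 E0.3669
G1 X2.30 Y5.54 E0.4035
G1 X0.00 Y6.00 E0.4402
G1 X-2.30 Y5.54 E0.4770
G1 X-4.24 Y4.24 E0.5136
G1 X-5.54 Y2.30 E0.5502
G1 X-6.00 Y0.00 E0.5870

At z = 1 mm: the cylinder: section is a regular 16-gon, circumradius r=6; the cylinder at (3, 14.5) is absent (z outside [6.5, 23]); the cube at (4, 0.5) is absent (z outside [3, 19.5]); Combining (union): only the r=6 cylinder is present, so the union is just that shape — 1 connected region; the cylinder at (16, 5) does not reach this height (z outside [8, 14]); After the difference (first − rest): none of the subtracted shapes is present at this height, so the result so far is unchanged — 1 connected region. The outline is a single polygon with 16 vertices. Extrusion per mm of travel: 0.4 × 0.25 / (π × 1.425²) = 0.015675. Accumulating E over each segment gives final E = 0.5870.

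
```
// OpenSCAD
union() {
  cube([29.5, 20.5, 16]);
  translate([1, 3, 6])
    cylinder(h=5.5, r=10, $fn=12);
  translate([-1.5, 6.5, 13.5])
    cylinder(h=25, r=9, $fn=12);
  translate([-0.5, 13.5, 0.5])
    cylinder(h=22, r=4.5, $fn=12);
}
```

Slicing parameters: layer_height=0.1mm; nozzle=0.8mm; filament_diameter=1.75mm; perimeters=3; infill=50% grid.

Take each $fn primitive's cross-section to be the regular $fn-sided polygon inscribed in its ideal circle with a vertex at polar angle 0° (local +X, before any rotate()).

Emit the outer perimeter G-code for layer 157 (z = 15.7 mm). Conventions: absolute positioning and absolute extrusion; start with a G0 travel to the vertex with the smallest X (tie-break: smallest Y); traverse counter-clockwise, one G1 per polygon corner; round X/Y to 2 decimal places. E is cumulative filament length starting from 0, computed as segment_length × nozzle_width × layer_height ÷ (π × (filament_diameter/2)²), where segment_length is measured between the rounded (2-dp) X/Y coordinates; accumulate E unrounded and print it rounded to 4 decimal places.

G0 X-10.50 Y6.50 Z15.70
G1 X-9.29 Y2.00 E0.1550
G1 X-6.00 Y-1.29 E0.3097
G1 X-1.50 Y-2.50 E0.4647
G1 X3.00 Y-1.29 E0.6197
G1 X4.29 Y0.00 E0.6804
G1 X29.50 Y0.00 E1.5189
G1 X29.50 Y20.50 E2.2007
G1 X0.00 Y20.50 E3.1819
G1 X0.00 Y17.87 E3.2694
G1 X-0.50 Y18.00 E3.2865
G1 X-2.75 Y17.40 E3.3640
G1 X-4.40 Y15.75 E3.4416
G1 X-4.69 Y14.64 E3.4798
G1 X-6.00 Y14.29 E3.5249
G1 X-9.29 Y11.00 E3.6796
G1 X-10.50 Y6.50 E3.8346

At z = 15.7 mm: the 29.5×20.5 cube contributes its full rectangle; the cylinder at (1, 3) does not reach this height (z outside [6, 11.5]); the cylinder at (-1.5, 6.5): section is a regular 12-gon, circumradius r=9; the cylinder at (-0.5, 13.5): section is a regular 12-gon, circumradius r=4.5; Merging all regions: the regions partially overlap (shared area 140.42 mm²), so overlapping operands fuse into one piece — 1 connected region. The outline is a single polygon with 16 vertices. Extrusion per mm of travel: 0.8 × 0.1 / (π × 0.875²) = 0.033260. Accumulating E over each segment gives final E = 3.8346.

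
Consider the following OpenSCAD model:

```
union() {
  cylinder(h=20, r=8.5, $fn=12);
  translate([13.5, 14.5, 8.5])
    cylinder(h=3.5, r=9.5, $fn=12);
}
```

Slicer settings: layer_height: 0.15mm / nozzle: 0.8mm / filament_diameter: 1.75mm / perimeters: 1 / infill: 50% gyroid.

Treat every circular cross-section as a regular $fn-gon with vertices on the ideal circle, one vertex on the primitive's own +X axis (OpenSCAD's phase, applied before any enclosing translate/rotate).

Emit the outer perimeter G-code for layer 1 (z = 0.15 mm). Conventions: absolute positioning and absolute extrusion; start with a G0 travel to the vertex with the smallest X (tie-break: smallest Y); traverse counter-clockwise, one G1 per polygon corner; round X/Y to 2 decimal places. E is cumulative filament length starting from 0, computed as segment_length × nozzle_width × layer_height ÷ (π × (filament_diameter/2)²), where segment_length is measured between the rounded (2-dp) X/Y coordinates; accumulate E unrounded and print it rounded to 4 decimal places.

At z = 0.15 mm: the cylinder: section is a regular 12-gon, circumradius r=8.5; the cylinder at (13.5, 14.5) does not reach this height (z outside [8.5, 12]); Combining (union): only the r=8.5 cylinder is present, so the union is just that shape — 1 connected region. The outline is a single polygon with 12 vertices. Extrusion per mm of travel: 0.8 × 0.15 / (π × 0.875²) = 0.049890. Accumulating E over each segment gives final E = 2.6339.

G0 X-8.50 Y0.00 Z0.15
G1 X-7.36 Y-4.25 E0.2195
G1 X-4.25 Y-7.36 E0.4390
G1 X0.00 Y-8.50 E0.6585
G1 X4.25 Y-7.36 E0.8780
G1 X7.36 Y-4.25 E1.0974
G1 X8.50 Y0.00 E1.3170
G1 X7.36 Y4.25 E1.5365
G1 X4.25 Y7.36 E1.7559
G1 X0.00 Y8.50 E1.9755
G1 X-4.25 Y7.36 E2.1950
G1 X-7.36 Y4.25 E2.4144
G1 X-8.50 Y0.00 E2.6339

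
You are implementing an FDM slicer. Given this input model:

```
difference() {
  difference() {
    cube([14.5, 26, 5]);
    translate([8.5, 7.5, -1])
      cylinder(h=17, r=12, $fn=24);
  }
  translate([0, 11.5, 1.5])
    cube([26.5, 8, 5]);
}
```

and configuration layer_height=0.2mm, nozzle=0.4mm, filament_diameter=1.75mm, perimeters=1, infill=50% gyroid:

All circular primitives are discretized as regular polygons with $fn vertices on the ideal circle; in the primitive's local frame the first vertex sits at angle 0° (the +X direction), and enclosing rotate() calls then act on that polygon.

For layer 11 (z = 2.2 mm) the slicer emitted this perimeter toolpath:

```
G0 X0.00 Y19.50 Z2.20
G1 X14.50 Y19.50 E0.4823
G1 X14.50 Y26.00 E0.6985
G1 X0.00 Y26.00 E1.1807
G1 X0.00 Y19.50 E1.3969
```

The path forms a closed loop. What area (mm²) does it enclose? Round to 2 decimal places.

94.25 mm²

Apply the shoelace formula to the sequence of (X, Y) vertices; enclosed area = 94.25 mm².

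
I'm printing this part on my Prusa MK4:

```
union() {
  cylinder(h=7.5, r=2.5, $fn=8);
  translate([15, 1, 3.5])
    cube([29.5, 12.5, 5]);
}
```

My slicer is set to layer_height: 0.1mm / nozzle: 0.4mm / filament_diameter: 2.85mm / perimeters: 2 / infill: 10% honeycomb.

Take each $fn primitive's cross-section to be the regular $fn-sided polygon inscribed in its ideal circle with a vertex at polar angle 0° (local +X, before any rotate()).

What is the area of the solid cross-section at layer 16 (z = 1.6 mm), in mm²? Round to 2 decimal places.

17.68 mm²

At z = 1.6 mm: the r=2.5 cylinder contributes a regular 8-gon of circumradius 2.5 (area = (8/2)·2.500²·sin(360°/8) = 17.68 mm²); the cube at (15, 1) is not intersected at this z (z outside [3.5, 8.5]); Combining (union): only the r=2.5 cylinder is present, so the union is just that shape — area = 17.68 mm². Overall, the cross-section is a single solid region. Net area = 17.68 mm².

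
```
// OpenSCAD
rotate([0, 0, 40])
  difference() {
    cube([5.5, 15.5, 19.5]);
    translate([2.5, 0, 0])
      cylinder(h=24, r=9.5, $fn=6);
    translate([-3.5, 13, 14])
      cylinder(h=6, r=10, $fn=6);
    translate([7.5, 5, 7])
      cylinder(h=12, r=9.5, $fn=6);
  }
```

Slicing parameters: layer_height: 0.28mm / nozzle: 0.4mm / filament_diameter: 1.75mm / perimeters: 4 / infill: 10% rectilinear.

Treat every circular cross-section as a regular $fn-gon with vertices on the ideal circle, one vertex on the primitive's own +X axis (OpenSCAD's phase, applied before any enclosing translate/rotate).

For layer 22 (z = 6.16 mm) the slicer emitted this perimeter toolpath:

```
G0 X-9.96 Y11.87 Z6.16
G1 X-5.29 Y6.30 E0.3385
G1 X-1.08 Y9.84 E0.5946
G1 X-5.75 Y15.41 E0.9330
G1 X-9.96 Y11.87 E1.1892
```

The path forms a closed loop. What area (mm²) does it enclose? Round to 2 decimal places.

Apply the shoelace formula to the sequence of (X, Y) vertices; enclosed area = 39.98 mm².

39.98 mm²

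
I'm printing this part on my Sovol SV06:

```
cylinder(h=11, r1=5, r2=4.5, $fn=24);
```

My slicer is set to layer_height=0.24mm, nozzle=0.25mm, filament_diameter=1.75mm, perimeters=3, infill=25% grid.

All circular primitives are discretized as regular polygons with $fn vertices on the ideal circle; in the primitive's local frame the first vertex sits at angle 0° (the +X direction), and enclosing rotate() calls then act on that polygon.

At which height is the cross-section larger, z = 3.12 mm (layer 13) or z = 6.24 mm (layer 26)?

layer 13 (z = 3.12 mm)

Layer 13 (z = 3.12): the cone: at t=0.284 of its height the radius interpolates to r₁+(r₂−r₁)t = 4.858, giving a regular 24-gon of that circumradius (area = (24/2)·4.858²·sin(360°/24) = 73.30 mm²). So its area = 73.30 mm². Layer 26 (z = 6.24): the cone: at t=0.567 of its height the radius interpolates to r₁+(r₂−r₁)t = 4.716, giving a regular 24-gon of that circumradius (area = (24/2)·4.716²·sin(360°/24) = 69.09 mm²). So its area = 69.09 mm². Layer 13 is larger (73.30 vs 69.09 mm²).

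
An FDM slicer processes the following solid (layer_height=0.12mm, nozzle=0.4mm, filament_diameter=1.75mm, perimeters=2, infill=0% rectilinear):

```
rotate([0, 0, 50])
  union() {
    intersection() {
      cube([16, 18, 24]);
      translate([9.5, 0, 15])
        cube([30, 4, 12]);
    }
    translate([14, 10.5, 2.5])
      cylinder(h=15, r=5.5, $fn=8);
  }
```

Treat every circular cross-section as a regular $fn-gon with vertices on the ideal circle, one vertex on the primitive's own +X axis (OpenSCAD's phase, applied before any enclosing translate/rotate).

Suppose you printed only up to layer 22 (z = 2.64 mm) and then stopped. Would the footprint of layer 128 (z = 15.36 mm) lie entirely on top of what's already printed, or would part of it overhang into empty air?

Compare the two slices. At z = 2.64: the cube is present — its section is the full 16×18 rectangle (area 288.00 mm²); the cube at (9.5, 0) is not intersected at this z (z outside [15, 27]); After intersecting: at least one operand is absent at this height, so nothing remains; the r=5.5 cylinder at (14, 10.5) gives a regular 8-gon of circumradius 5.5 (constant along its height) (area = (8/2)·5.500²·sin(360°/8) = 85.56 mm²); Merging all regions: only the r=5.5 cylinder at (14, 10.5) is present, so the union is just that shape — area = 85.56 mm²; (rotated 50° about Z; rotation is an isometry so areas/perimeters/island counts are preserved). At z = 15.36: the cube is present — its section is the full 16×18 rectangle (area 288.00 mm²); the cube at (9.5, 0) (footprint 30×4) is included at this height (area 120.00 mm²); After intersecting: the 30×4 cube at (9.5, 0) partially overlaps the 16×18 cube; clipping to the common part keeps 26.00 mm² — area = 26.00 mm²; the r=5.5 cylinder at (14, 10.5) contributes a regular 8-gon of circumradius 5.5 (area = (8/2)·5.500²·sin(360°/8) = 85.56 mm²); Merging all regions: the 2 present regions are separate (no shared area or edge), so areas and boundary lengths simply add and each stays a separate island — area = 111.56 mm²; (rotated 50° about Z; rotation is an isometry so areas/perimeters/island counts are preserved). Checking containment: at z = 15.36 the cross-section extends beyond the z = 2.64 cross-section by about 26.00 mm².

part overhangs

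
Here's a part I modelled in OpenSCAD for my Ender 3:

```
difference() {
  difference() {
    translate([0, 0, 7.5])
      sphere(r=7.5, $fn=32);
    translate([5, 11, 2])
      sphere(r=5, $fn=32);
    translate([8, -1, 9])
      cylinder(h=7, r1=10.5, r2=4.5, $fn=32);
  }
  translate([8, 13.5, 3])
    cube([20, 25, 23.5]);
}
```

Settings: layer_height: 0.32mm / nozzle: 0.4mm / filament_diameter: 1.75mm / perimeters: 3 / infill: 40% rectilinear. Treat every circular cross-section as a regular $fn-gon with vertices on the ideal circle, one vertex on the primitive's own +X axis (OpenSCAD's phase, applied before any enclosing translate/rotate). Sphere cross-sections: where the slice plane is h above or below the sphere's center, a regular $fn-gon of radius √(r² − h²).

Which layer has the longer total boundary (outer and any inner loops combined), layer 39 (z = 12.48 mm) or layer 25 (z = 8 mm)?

Layer 39 (z = 12.48): the sphere: section is a regular 32-gon, circumradius = √(r²−h²) = √(7.5²−4.98²) = 5.608 (perimeter = 2·32·5.608·sin(180°/32) = 35.18 mm); the sphere at (5, 11) is absent (|z−center|=10.480 > r=5); the cone at (8, -1) (r1=10.5→r2=4.5) has section circumradius 7.517 here — a regular 32-gon (perimeter = 2·32·7.517·sin(180°/32) = 47.16 mm); After the difference (first − rest): starting from the r=7.5 sphere, the cone at (8, -1) partially overlaps it — only the 35.40 mm² overlap (of its 176.38 mm²) is removed, clipping the outline — boundary = 33.75 mm; the cube at (8, 13.5) is present — its section is the full 20×25 rectangle (perimeter 90.00 mm); After the difference (first − rest): starting from that combined region, the 20×25 cube at (8, 13.5) misses the remaining region (no effect) — boundary = 33.75 mm. So its perimeter = 33.75 mm. Layer 25 (z = 8): the r=7.5 sphere contributes a regular 32-gon of circumradius √(7.5²−0.5²) = 7.483 (perimeter = 2·32·7.483·sin(180°/32) = 46.94 mm); the sphere at (5, 11) is absent (|z−center|=6.000 > r=5); the cone at (8, -1) is absent (z outside [9, 16]); Subtracting the remaining from the first: none of the subtracted shapes is present at this height, so the r=7.5 sphere is unchanged — boundary = 46.94 mm; the cube at (8, 13.5) is present — its section is the full 20×25 rectangle (perimeter 90.00 mm); Taking the first minus the rest: starting from the result so far, the 20×25 cube at (8, 13.5) misses the remaining region (no effect) — boundary = 46.94 mm. So its perimeter = 46.94 mm. Layer 25 is larger (46.94 vs 33.75 mm).

layer 25 (z = 8 mm)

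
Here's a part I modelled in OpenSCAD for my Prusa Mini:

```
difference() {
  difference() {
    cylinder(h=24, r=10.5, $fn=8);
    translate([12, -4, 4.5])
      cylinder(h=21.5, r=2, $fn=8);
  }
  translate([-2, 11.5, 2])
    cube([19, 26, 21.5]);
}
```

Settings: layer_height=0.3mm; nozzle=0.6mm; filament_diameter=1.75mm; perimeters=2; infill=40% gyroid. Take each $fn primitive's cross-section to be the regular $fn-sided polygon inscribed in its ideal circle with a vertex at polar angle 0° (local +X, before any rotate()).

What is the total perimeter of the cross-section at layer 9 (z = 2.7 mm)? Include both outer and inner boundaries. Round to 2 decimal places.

At z = 2.7 mm: the cylinder: section is a regular 8-gon, circumradius r=10.5 (perimeter = 2·8·10.500·sin(180°/8) = 64.29 mm); the cylinder at (12, -4) is not intersected at this z (z outside [4.5, 26]); Taking the first minus the rest: none of the subtracted shapes is present at this height, so the r=10.5 cylinder is unchanged — boundary = 64.29 mm; the cube at (-2, 11.5) (footprint 19×26) is included at this height (perimeter 90.00 mm); Subtracting the remaining from the first: starting from the result so far, the 19×26 cube at (-2, 11.5) misses the remaining region (no effect) — boundary = 64.29 mm. Overall, the cross-section is a single solid region. Total boundary length (outer) = 64.29 mm.

64.29 mm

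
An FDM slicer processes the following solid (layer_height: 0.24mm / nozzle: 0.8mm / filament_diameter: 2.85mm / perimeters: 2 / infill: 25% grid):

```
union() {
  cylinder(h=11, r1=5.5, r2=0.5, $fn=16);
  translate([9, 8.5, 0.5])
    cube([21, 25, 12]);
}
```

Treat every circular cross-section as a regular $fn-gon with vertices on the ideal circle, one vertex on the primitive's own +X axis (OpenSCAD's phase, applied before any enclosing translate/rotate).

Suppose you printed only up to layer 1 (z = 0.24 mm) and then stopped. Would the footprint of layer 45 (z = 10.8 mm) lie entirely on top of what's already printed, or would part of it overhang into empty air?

Compare the two slices. At z = 0.24: the cone: at t=0.022 of its height the radius interpolates to r₁+(r₂−r₁)t = 5.391, giving a regular 16-gon of that circumradius (area = (16/2)·5.391²·sin(360°/16) = 88.97 mm²); the cube at (9, 8.5) does not reach this height (z outside [0.5, 12.5]); Merging all regions: only the cone is present, so the union is just that shape — area = 88.97 mm². At z = 10.8: the cone (r1=5.5→r2=0.5) has section circumradius 0.591 here — a regular 16-gon (area = (16/2)·0.591²·sin(360°/16) = 1.07 mm²); the cube at (9, 8.5) is present — its section is the full 21×25 rectangle (area 525.00 mm²); Taking the union: the 2 present regions are separate (no shared area or edge), so areas and boundary lengths simply add and each stays a separate island — area = 526.07 mm². Checking containment: at z = 10.8 the cross-section extends beyond the z = 0.24 cross-section by about 525.00 mm².

part overhangs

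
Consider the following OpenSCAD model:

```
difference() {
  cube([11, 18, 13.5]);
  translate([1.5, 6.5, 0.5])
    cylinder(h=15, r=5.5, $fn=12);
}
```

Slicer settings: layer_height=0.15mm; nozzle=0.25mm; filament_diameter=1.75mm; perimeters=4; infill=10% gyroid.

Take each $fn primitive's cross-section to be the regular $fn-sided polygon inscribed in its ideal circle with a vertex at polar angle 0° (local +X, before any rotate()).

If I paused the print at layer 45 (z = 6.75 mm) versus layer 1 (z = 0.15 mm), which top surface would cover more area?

layer 1 (z = 0.15 mm)

Layer 45 (z = 6.75): the cube is present — its section is the full 11×18 rectangle (area 198.00 mm²); the cylinder at (1.5, 6.5): section is a regular 12-gon, circumradius r=5.5 (area = (12/2)·5.500²·sin(360°/12) = 90.75 mm²); Subtracting the remaining from the first: starting from the 11×18 cube (198.00 mm²), the r=5.5 cylinder at (1.5, 6.5) partially overlaps it — only the 61.27 mm² overlap (of its 90.75 mm²) is removed, clipping the outline — area = 136.73 mm². So its area = 136.73 mm². Layer 1 (z = 0.15): the 11×18 cube contributes its full rectangle (area 198.00 mm²); the cylinder at (1.5, 6.5) is not intersected at this z (z outside [0.5, 15.5]); After the difference (first − rest): none of the subtracted shapes is present at this height, so the 11×18 cube is unchanged — area = 198.00 mm². So its area = 198.00 mm². Layer 1 is larger (198.00 vs 136.73 mm²).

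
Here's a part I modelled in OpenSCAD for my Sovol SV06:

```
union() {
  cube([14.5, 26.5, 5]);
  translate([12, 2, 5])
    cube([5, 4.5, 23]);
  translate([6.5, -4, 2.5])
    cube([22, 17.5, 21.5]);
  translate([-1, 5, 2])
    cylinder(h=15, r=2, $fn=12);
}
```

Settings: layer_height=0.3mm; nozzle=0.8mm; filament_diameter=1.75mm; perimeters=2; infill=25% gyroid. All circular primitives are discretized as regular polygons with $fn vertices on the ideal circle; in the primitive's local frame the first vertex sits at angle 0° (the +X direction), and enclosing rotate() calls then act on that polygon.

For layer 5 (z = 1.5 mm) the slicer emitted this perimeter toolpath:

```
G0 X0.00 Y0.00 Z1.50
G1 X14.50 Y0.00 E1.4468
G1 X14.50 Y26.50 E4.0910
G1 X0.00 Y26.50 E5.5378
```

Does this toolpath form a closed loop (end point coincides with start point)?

no

Start point (G0): (0.00, 0.00). End point (last G1): the path does not return to the start — open.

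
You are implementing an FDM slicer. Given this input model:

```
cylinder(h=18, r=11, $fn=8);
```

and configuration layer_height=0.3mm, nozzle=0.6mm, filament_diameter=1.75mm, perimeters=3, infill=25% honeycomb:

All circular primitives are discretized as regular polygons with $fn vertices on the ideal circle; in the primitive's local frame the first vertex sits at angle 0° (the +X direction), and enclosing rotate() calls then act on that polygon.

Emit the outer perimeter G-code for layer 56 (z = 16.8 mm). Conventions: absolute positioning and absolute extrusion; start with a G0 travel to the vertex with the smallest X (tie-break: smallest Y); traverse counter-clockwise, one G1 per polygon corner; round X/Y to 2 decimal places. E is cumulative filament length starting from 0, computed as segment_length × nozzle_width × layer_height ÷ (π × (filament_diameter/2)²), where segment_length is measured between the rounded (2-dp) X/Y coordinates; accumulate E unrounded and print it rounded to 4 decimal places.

G0 X-11.00 Y0.00 Z16.80
G1 X-7.78 Y-7.78 E0.6301
G1 X0.00 Y-11.00 E1.2602
G1 X7.78 Y-7.78 E1.8903
G1 X11.00 Y0.00 E2.5205
G1 X7.78 Y7.78 E3.1506
G1 X0.00 Y11.00 E3.7807
G1 X-7.78 Y7.78 E4.4108
G1 X-11.00 Y0.00 E5.0409

At z = 16.8 mm: the r=11 cylinder gives a regular 8-gon of circumradius 11 (constant along its height). The outline is a single polygon with 8 vertices. Extrusion per mm of travel: 0.6 × 0.3 / (π × 0.875²) = 0.074835. Accumulating E over each segment gives final E = 5.0409.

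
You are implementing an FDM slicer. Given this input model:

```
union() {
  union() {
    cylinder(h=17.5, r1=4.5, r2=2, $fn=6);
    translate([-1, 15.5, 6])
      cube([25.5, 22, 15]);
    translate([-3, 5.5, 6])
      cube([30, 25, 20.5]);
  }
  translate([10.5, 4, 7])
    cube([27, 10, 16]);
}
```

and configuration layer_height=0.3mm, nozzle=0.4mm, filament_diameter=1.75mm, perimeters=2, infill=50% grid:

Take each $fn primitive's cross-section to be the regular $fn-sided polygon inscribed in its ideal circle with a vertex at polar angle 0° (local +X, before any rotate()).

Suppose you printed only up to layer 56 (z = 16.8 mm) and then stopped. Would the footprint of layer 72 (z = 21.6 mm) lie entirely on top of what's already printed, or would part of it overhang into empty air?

Compare the two slices. At z = 16.8: the cone contributes a regular 6-gon of circumradius 2.100 (interpolated between r1=4.5 and r2=2 at t=0.960) (area = (6/2)·2.100²·sin(360°/6) = 11.46 mm²); the cube at (-1, 15.5) (footprint 25.5×22) is included at this height (area 561.00 mm²); the cube at (-3, 5.5) is present — its section is the full 30×25 rectangle (area 750.00 mm²); Combining (union): the regions partially overlap — summed areas 1322.46 mm² minus the doubly-counted overlap 382.50 mm² gives 939.96 mm² — area = 939.96 mm²; the 27×10 cube at (10.5, 4) contributes its full rectangle (area 270.00 mm²); Taking the union: the regions partially overlap — summed areas 1209.96 mm² minus the doubly-counted overlap 140.25 mm² gives 1069.71 mm² — area = 1069.71 mm². At z = 21.6: the cone does not reach this height (z outside [0, 17.5]); the cube at (-1, 15.5) is not intersected at this z (z outside [6, 21]); the 30×25 cube at (-3, 5.5) contributes its full rectangle (area 750.00 mm²); Taking the union: only the 30×25 cube at (-3, 5.5) is present, so the union is just that shape — area = 750.00 mm²; the cube at (10.5, 4) is present — its section is the full 27×10 rectangle (area 270.00 mm²); Combining (union): the regions partially overlap — summed areas 1020.00 mm² minus the doubly-counted overlap 140.25 mm² gives 879.75 mm² — area = 879.75 mm². Checking containment: the cross-section at z = 21.6 is a subset of the cross-section at z = 16.8.

entirely on top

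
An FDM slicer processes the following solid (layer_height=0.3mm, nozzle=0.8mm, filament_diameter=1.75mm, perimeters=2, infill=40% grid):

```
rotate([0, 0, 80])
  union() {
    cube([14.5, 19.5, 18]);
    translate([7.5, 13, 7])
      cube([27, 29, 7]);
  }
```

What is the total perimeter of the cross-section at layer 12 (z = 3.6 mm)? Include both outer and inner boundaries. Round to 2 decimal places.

68.00 mm

At z = 3.6 mm: the 14.5×19.5 cube contributes its full rectangle (perimeter 68.00 mm); the cube at (7.5, 13) does not reach this height (z outside [7, 14]); Merging all regions: only the 14.5×19.5 cube is present, so the union is just that shape — boundary = 68.00 mm; (rotated 80° about Z; rotation is an isometry so areas/perimeters/island counts are preserved). Overall, the cross-section is a single solid region. Total boundary length (outer) = 68.00 mm.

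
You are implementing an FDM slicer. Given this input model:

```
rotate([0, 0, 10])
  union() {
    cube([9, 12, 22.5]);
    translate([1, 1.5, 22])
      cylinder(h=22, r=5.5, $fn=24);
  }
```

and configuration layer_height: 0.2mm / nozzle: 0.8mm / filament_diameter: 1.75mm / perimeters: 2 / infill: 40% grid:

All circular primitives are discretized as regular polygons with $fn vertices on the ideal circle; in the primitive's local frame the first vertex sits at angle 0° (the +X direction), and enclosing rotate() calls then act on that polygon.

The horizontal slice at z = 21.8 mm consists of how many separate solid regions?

At z = 21.8 mm: the 9×12 cube contributes its full rectangle; the cylinder at (1, 1.5) does not reach this height (z outside [22, 44]); Combining (union): only the 9×12 cube is present, so the union is just that shape — 1 connected region; (whole slice rotated 10° about Z — lengths, areas and connectivity unchanged). The result has 1 disconnected region.

1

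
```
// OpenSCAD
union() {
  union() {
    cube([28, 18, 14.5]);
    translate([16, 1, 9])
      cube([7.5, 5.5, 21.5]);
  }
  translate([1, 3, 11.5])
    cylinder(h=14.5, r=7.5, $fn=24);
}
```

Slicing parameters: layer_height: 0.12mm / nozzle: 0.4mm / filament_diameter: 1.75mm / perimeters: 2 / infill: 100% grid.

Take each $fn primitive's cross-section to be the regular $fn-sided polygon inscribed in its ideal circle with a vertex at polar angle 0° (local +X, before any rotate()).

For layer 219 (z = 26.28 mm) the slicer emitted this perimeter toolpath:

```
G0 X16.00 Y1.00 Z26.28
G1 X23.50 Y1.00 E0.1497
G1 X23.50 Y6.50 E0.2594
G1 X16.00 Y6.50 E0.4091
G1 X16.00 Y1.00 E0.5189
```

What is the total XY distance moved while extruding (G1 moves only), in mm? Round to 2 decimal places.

26.00 mm

Sum the Euclidean lengths of each G1 segment: total = 26.00 mm.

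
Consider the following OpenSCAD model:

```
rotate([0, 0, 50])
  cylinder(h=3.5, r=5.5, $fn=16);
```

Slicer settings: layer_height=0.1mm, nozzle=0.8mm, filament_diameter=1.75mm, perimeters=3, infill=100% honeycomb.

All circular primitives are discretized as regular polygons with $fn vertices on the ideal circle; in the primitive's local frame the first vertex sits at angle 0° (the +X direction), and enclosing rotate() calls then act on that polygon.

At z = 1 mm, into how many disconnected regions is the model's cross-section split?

1

At z = 1 mm: the cylinder: section is a regular 16-gon, circumradius r=5.5; (whole slice rotated 50° about Z — lengths, areas and connectivity unchanged). The result has 1 disconnected region.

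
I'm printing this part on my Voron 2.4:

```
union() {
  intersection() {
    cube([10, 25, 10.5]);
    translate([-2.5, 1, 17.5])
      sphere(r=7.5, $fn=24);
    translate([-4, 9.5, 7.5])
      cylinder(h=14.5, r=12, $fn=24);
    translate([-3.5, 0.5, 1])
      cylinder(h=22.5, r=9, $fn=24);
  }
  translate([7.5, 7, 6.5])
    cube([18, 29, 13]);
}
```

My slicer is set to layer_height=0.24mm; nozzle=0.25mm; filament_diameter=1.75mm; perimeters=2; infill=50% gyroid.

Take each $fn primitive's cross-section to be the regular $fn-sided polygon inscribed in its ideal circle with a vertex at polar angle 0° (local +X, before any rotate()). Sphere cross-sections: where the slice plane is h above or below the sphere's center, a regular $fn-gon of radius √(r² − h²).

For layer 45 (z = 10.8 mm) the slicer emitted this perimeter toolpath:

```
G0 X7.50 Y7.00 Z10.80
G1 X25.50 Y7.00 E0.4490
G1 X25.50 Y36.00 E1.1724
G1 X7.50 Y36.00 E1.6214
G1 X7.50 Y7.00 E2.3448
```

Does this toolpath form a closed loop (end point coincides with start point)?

Start point (G0): (7.50, 7.00). End point (last G1): the path returns to the start — closed.

yes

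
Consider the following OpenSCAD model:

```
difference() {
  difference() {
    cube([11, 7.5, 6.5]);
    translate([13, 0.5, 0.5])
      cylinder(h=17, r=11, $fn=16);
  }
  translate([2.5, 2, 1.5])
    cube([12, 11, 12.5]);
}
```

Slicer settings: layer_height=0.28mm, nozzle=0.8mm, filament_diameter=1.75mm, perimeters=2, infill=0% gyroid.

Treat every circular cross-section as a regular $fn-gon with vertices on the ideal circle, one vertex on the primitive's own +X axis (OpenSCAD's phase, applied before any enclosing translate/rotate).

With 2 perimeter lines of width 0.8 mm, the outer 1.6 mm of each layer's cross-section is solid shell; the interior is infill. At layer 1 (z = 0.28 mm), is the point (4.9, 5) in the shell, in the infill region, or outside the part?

infill

At z = 0.28 mm: the 11×7.5 cube contributes its full rectangle; the cylinder at (13, 0.5) does not reach this height (z outside [0.5, 17.5]); After the difference (first − rest): none of the subtracted shapes is present at this height, so the 11×7.5 cube is unchanged — 1 connected region; the cube at (2.5, 2) is absent (z outside [1.5, 14]); Subtracting the remaining from the first: none of the subtracted shapes is present at this height, so that combined region is unchanged — 1 connected region. Overall, the cross-section is a single solid region. The nearest boundary edge runs (11.00, 7.50)→(0.00, 7.50); distance from the point to it = 2.50 mm. The point is inside the cross-section and 2.50 mm from the nearest boundary — more than the 1.6 mm shell width (2 × 0.8), so it's in the infill interior.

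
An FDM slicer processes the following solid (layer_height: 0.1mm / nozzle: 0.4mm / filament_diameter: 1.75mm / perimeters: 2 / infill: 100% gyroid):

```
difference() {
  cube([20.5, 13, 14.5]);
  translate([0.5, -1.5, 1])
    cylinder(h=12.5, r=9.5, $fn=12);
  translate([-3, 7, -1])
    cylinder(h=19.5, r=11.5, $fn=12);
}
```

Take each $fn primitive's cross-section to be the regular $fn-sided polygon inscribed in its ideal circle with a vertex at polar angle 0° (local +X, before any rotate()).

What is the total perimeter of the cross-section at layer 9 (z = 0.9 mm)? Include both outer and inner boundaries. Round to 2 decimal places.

At z = 0.9 mm: the cube (footprint 20.5×13) is included at this height (perimeter 67.00 mm); the cylinder at (0.5, -1.5) is not intersected at this z (z outside [1, 13.5]); the r=11.5 cylinder at (-3, 7) gives a regular 12-gon of circumradius 11.5 (constant along its height) (perimeter = 2·12·11.500·sin(180°/12) = 71.43 mm); Taking the first minus the rest: starting from the 20.5×13 cube, the r=11.5 cylinder at (-3, 7) partially overlaps it — only the 98.52 mm² overlap (of its 396.75 mm²) is removed, clipping the outline — boundary = 55.61 mm. Overall, the cross-section is a single solid region. Total boundary length (outer) = 55.61 mm.

55.61 mm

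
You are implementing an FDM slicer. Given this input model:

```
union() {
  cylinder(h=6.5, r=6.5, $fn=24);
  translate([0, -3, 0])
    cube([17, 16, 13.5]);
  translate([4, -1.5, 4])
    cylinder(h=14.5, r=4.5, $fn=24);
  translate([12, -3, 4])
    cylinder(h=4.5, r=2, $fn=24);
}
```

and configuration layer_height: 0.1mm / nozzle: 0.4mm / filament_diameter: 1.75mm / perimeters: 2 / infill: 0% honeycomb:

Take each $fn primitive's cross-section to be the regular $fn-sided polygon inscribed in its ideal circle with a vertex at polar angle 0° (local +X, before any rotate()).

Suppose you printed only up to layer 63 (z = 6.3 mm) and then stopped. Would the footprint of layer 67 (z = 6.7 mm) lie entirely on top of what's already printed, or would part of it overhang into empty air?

entirely on top

Compare the two slices. At z = 6.3: the r=6.5 cylinder contributes a regular 24-gon of circumradius 6.5 (area = (24/2)·6.500²·sin(360°/24) = 131.22 mm²); the cube at (0, -3) is present — its section is the full 17×16 rectangle (area 272.00 mm²); the r=4.5 cylinder at (4, -1.5) gives a regular 24-gon of circumradius 4.5 (constant along its height) (area = (24/2)·4.500²·sin(360°/24) = 62.89 mm²); the r=2 cylinder at (12, -3) contributes a regular 24-gon of circumradius 2 (area = (24/2)·2.000²·sin(360°/24) = 12.42 mm²); Taking the union: the regions partially overlap — summed areas 478.54 mm² minus the doubly-counted overlap 112.97 mm² gives 365.57 mm² — area = 365.57 mm². At z = 6.7: the cylinder does not reach this height (z outside [0, 6.5]); the 17×16 cube at (0, -3) contributes its full rectangle (area 272.00 mm²); the cylinder at (4, -1.5): section is a regular 24-gon, circumradius r=4.5 (area = (24/2)·4.500²·sin(360°/24) = 62.89 mm²); the r=2 cylinder at (12, -3) contributes a regular 24-gon of circumradius 2 (area = (24/2)·2.000²·sin(360°/24) = 12.42 mm²); Combining (union): the regions partially overlap — summed areas 347.32 mm² minus the doubly-counted overlap 49.61 mm² gives 297.71 mm² — area = 297.71 mm². Checking containment: the cross-section at z = 6.7 is a subset of the cross-section at z = 6.3.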